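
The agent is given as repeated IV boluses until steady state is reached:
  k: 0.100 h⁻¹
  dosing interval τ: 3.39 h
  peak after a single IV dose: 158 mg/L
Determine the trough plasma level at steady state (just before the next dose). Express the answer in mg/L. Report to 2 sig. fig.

390 mg/L

e^(−kτ) = e^(−0.1000 × 3.39) = 0.7125
Accumulation ratio R = 1 / (1 − e^(−kτ)) = 1 / (1 − 0.7125) = 3.478
Steady-state trough = C₀ × R × e^(−kτ) = 158 × 3.478 × 0.7125 = 391.5 mg/L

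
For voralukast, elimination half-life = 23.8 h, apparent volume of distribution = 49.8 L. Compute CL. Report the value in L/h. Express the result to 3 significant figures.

k = ln2 / t½ = 0.693147 / 23.8 = 0.02912 h⁻¹
CL = k × Vd = 0.02912 × 49.8 = 1.450 L/h

1.45 L/h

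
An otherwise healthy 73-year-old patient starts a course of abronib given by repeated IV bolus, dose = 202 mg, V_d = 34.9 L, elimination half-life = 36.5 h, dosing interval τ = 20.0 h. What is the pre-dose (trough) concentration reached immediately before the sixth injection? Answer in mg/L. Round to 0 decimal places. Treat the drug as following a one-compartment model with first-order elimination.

C₀ per dose = Dose / Vd = 202 / 34.9 = 5.788 mg/L
k = ln2 / t½ = 0.693147 / 36.5 = 0.01899 h⁻¹
Fraction remaining after one interval: r = e^(−kτ) = e^(−0.01899 × 20.0) = 0.6840
Before dose 6, 5 doses have been given (aged 1τ, 2τ, 3τ, 4τ, 5τ).
C_trough = C₀ × (r + r² + … + r^5) = C₀ × r(1−r^5)/(1−r)
        = 5.788 × 0.6840 × (1 − 0.1497) / (1 − 0.6840) = 10.65 mg/L

11 mg/L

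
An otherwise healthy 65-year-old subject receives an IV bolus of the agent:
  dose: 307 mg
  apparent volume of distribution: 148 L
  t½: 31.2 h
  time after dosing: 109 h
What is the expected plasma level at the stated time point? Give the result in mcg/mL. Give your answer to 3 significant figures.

C₀ = Dose / Vd = 307.0 / 148 = 2.074 mg/L
k = ln2 / t½ = 0.693147 / 31.2 = 0.02222 h⁻¹
C = C₀ · e^(−k·t) = 2.074 × e^(−0.02222 × 109)
  = 2.074 × 0.08875 = 0.1841 mg/L
(0.1841 mg/L = 0.1841 mcg/mL)

0.184 mcg/mL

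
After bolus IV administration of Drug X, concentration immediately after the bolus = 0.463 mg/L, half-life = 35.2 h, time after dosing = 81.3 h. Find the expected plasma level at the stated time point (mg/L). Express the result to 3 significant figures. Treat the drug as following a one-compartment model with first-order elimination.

k = ln2 / t½ = 0.693147 / 35.2 = 0.01969 h⁻¹
C = C₀ · e^(−k·t) = 0.4630 × e^(−0.01969 × 81.3)
  = 0.4630 × 0.2017 = 0.09339 mg/L

0.0934 mg/L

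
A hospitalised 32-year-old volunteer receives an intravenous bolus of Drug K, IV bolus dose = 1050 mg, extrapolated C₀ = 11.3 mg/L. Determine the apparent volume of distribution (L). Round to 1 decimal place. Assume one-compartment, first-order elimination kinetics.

92.9 L

Vd = Dose / C₀ = 1050 / 11.3 = 92.92 L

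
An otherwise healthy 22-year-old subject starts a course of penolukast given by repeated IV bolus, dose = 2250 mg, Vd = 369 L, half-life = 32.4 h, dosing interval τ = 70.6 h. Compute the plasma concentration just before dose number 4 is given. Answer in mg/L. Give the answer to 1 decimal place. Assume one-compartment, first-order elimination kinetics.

C₀ per dose = Dose / Vd = 2250 / 369 = 6.098 mg/L
k = ln2 / t½ = 0.693147 / 32.4 = 0.02139 h⁻¹
Fraction remaining after one interval: r = e^(−kτ) = e^(−0.02139 × 70.6) = 0.2209
Before dose 4, 3 doses have been given (aged 1τ, 2τ, 3τ).
C_trough = C₀ × (r + r² + … + r^3) = C₀ × r(1−r^3)/(1−r)
        = 6.098 × 0.2209 × (1 − 0.01078) / (1 − 0.2209) = 1.710 mg/L

1.7 mg/L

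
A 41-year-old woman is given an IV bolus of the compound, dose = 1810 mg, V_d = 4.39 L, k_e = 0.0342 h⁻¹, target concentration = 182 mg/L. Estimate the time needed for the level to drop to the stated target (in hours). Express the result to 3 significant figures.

C₀ = Dose / Vd = 1810 / 4.39 = 412.3 mg/L
t = ln(C₀ / C) / k = ln(412.3 / 182) / 0.03420
  = ln(2.265) / 0.03420 = 0.8176 / 0.03420 = 23.91 h

23.9 h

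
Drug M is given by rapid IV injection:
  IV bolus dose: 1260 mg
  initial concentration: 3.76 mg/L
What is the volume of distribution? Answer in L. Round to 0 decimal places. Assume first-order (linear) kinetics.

335 L

Vd = Dose / C₀ = 1260 / 3.76 = 335.1 L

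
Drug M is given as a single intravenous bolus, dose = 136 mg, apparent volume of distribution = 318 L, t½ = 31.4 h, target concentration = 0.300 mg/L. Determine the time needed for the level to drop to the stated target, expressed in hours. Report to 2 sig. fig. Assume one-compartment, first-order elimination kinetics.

C₀ = Dose / Vd = 136.0 / 318 = 0.4277 mg/L
k = ln2 / t½ = 0.693147 / 31.4 = 0.02207 h⁻¹
t = ln(C₀ / C) / k = ln(0.4277 / 0.300) / 0.02207
  = ln(1.426) / 0.02207 = 0.3549 / 0.02207 = 16.08 h

16 h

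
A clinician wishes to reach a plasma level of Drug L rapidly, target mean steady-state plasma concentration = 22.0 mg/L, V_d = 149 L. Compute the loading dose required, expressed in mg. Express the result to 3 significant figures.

LD = Css × Vd = 22.0 × 149 = 3278 mg

3280 mg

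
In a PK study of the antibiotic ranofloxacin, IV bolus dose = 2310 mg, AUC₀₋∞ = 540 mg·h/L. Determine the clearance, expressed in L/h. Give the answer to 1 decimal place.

CL = Dose / AUC = 2310 / 540 = 4.278 L/h

4.3 L/h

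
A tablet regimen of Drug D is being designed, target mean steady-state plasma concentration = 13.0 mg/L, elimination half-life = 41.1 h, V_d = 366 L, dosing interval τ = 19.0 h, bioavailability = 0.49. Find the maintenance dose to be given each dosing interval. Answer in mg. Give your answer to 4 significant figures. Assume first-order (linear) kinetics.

k = ln2 / t½ = 0.693147 / 41.1 = 0.01686 h⁻¹
CL = k × Vd = 0.01686 × 366 = 6.171 L/h
At steady state, F × (Dose/τ) = Css × CL.
Dose = Css × CL × τ / F = 13.0 × 6.171 × 19.0 / 0.49 = 3111 mg

3111 mg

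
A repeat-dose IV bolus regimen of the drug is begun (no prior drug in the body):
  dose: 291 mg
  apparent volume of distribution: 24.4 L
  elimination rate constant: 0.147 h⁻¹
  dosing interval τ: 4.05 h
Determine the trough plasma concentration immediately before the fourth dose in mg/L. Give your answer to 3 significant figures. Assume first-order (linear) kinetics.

12.2 mg/L

C₀ per dose = Dose / Vd = 291 / 24.4 = 11.93 mg/L
Fraction remaining after one interval: r = e^(−kτ) = e^(−0.1470 × 4.05) = 0.5514
Before dose 4, 3 doses have been given (aged 1τ, 2τ, 3τ).
C_trough = C₀ × (r + r² + … + r^3) = C₀ × r(1−r^3)/(1−r)
        = 11.93 × 0.5514 × (1 − 0.1676) / (1 − 0.5514) = 12.21 mg/L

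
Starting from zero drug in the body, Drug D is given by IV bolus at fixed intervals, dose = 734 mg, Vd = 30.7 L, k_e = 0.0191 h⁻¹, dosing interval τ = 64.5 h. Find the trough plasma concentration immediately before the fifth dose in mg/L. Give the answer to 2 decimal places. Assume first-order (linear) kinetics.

C₀ per dose = Dose / Vd = 734 / 30.7 = 23.91 mg/L
Fraction remaining after one interval: r = e^(−kτ) = e^(−0.01910 × 64.5) = 0.2917
Before dose 5, 4 doses have been given (aged 1τ, 2τ, 3τ, 4τ).
C_trough = C₀ × (r + r² + … + r^4) = C₀ × r(1−r^4)/(1−r)
        = 23.91 × 0.2917 × (1 − 0.007240) / (1 − 0.2917) = 9.776 mg/L

9.78 mg/L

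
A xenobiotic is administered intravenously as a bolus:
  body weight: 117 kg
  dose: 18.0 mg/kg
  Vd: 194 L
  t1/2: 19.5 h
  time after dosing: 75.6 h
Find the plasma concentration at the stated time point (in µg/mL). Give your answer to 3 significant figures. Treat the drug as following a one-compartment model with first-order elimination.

0.739 µg/mL

Total dose = 18.0 × 117 = 2106 mg
C₀ = Dose / Vd = 2106 / 194 = 10.86 mg/L
k = ln2 / t½ = 0.693147 / 19.5 = 0.03555 h⁻¹
C = C₀ · e^(−k·t) = 10.86 × e^(−0.03555 × 75.6)
  = 10.86 × 0.06805 = 0.7390 mg/L
(0.7390 mg/L = 0.7390 µg/mL)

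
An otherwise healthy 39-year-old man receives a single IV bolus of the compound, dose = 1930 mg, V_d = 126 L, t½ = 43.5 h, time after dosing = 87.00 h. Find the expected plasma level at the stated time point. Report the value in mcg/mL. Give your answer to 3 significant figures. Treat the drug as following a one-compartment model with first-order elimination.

3.83 mcg/mL

C₀ = Dose / Vd = 1930 / 126 = 15.32 mg/L
k = ln2 / t½ = 0.693147 / 43.5 = 0.01593 h⁻¹
t / t½ = 87.00 / 43.5 = 2 half-lives
C = C₀ × (1/2)^2 = 15.32 × 0.2500 = 3.830 mg/L
(3.830 mg/L = 3.830 mcg/mL)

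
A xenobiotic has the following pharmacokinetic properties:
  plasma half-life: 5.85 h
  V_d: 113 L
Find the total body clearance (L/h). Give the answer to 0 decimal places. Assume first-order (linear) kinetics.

k = ln2 / t½ = 0.693147 / 5.85 = 0.1185 h⁻¹
CL = k × Vd = 0.1185 × 113 = 13.39 L/h

13 L/h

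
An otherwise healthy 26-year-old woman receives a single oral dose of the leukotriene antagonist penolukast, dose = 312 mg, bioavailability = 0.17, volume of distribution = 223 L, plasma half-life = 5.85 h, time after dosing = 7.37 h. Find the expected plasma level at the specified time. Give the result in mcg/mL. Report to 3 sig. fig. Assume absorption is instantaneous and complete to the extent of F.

Amount reaching circulation = F × Dose = 0.17 × 312.0 = 53.04 mg
C₀ = F·Dose / Vd = 53.04 / 223 = 0.2378 mg/L
k = ln2 / t½ = 0.693147 / 5.85 = 0.1185 h⁻¹
C = C₀ · e^(−k·t) = 0.2378 × e^(−0.1185 × 7.37)
  = 0.2378 × 0.4176 = 0.09931 mg/L
(0.09931 mg/L = 0.09931 mcg/mL)

0.0993 mcg/mL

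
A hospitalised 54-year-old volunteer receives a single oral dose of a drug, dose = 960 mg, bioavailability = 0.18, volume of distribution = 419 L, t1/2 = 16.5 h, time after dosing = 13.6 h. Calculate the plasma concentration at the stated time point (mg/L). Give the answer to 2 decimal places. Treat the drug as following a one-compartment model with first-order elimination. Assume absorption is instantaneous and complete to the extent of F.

Amount reaching circulation = F × Dose = 0.18 × 960.0 = 172.8 mg
C₀ = F·Dose / Vd = 172.8 / 419 = 0.4124 mg/L
k = ln2 / t½ = 0.693147 / 16.5 = 0.04201 h⁻¹
C = C₀ · e^(−k·t) = 0.4124 × e^(−0.04201 × 13.6)
  = 0.4124 × 0.5648 = 0.2329 mg/L

0.23 mg/L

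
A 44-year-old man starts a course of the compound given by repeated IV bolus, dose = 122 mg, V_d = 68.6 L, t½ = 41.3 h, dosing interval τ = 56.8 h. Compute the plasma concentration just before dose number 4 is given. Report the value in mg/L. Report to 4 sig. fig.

C₀ per dose = Dose / Vd = 122 / 68.6 = 1.778 mg/L
k = ln2 / t½ = 0.693147 / 41.3 = 0.01678 h⁻¹
Fraction remaining after one interval: r = e^(−kτ) = e^(−0.01678 × 56.8) = 0.3855
Before dose 4, 3 doses have been given (aged 1τ, 2τ, 3τ).
C_trough = C₀ × (r + r² + … + r^3) = C₀ × r(1−r^3)/(1−r)
        = 1.778 × 0.3855 × (1 − 0.05729) / (1 − 0.3855) = 1.052 mg/L

1.052 mg/L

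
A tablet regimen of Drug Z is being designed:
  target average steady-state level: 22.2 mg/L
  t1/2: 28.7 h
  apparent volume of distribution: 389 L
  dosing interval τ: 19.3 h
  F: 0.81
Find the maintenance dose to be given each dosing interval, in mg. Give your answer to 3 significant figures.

k = ln2 / t½ = 0.693147 / 28.7 = 0.02415 h⁻¹
CL = k × Vd = 0.02415 × 389 = 9.394 L/h
At steady state, F × (Dose/τ) = Css × CL.
Dose = Css × CL × τ / F = 22.2 × 9.394 × 19.3 / 0.81 = 4969 mg

4970 mg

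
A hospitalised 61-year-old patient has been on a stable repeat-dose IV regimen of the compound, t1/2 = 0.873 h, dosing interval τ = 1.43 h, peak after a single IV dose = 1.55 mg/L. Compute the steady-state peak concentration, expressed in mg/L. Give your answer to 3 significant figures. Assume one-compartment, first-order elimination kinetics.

k = ln2 / t½ = 0.693147 / 0.873 = 0.7940 h⁻¹
e^(−kτ) = e^(−0.7940 × 1.43) = 0.3213
Accumulation ratio R = 1 / (1 − e^(−kτ)) = 1 / (1 − 0.3213) = 1.473
Steady-state peak = C₀ × R = 1.55 × 1.473 = 2.283 mg/L

2.28 mg/L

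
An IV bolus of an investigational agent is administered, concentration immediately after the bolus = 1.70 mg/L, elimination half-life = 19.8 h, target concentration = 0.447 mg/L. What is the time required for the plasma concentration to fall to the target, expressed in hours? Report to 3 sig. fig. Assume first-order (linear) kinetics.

38.2 h

k = ln2 / t½ = 0.693147 / 19.8 = 0.03501 h⁻¹
t = ln(C₀ / C) / k = ln(1.700 / 0.447) / 0.03501
  = ln(3.803) / 0.03501 = 1.336 / 0.03501 = 38.16 h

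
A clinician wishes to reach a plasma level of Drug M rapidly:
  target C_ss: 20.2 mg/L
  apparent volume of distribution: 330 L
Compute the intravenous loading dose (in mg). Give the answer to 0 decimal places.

6666 mg

LD = Css × Vd = 20.2 × 330 = 6666 mg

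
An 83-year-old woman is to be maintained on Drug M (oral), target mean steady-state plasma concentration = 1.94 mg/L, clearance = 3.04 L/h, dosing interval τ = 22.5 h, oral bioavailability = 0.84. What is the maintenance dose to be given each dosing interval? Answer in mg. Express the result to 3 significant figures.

At steady state, F × (Dose/τ) = Css × CL.
Dose = Css × CL × τ / F = 1.94 × 3.040 × 22.5 / 0.84 = 158.0 mg

158 mg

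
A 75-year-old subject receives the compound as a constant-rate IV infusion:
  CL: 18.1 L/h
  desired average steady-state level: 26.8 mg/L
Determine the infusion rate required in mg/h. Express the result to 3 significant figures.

At steady state, infusion rate R₀ = Css × CL = 26.8 × 18.10 = 485.1 mg/h

485 mg/h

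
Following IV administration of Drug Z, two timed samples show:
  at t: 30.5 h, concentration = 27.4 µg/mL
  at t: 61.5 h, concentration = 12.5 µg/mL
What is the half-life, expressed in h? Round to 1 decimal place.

27.4 h

k = ln(C₁/C₂) / (t₂ − t₁) = ln(27.4/12.5) / (61.5 − 30.5)
  = 0.7848 / 31.00 = 0.02532 h⁻¹
t½ = ln2 / k = 0.693147 / 0.02532 = 27.38 h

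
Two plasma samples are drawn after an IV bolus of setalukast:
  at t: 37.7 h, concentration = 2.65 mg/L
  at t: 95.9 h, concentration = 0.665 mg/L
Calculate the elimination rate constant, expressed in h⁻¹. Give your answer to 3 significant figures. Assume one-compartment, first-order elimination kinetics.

0.0238 h⁻¹

k = ln(C₁/C₂) / (t₂ − t₁) = ln(2.65/0.665) / (95.9 − 37.7)
  = 1.383 / 58.20 = 0.02376 h⁻¹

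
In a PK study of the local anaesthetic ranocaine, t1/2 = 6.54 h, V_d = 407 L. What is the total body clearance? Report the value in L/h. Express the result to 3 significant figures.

43.1 L/h

k = ln2 / t½ = 0.693147 / 6.54 = 0.1060 h⁻¹
CL = k × Vd = 0.1060 × 407 = 43.14 L/h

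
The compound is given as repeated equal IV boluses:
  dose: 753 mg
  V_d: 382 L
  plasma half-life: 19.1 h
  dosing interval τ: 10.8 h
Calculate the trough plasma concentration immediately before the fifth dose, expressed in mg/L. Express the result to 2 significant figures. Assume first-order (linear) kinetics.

3.3 mg/L

C₀ per dose = Dose / Vd = 753 / 382 = 1.971 mg/L
k = ln2 / t½ = 0.693147 / 19.1 = 0.03629 h⁻¹
Fraction remaining after one interval: r = e^(−kτ) = e^(−0.03629 × 10.8) = 0.6758
Before dose 5, 4 doses have been given (aged 1τ, 2τ, 3τ, 4τ).
C_trough = C₀ × (r + r² + … + r^4) = C₀ × r(1−r^4)/(1−r)
        = 1.971 × 0.6758 × (1 − 0.2086) / (1 − 0.6758) = 3.252 mg/L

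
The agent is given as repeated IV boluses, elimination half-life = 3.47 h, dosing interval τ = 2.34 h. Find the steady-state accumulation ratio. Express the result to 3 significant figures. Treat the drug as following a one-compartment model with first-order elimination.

k = ln2 / t½ = 0.693147 / 3.47 = 0.1998 h⁻¹
e^(−kτ) = e^(−0.1998 × 2.34) = 0.6265
Accumulation ratio R = 1 / (1 − e^(−kτ)) = 1 / (1 − 0.6265) = 2.677

2.68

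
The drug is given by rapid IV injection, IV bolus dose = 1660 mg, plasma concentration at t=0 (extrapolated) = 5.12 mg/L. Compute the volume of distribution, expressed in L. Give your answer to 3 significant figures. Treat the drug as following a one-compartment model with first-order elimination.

Vd = Dose / C₀ = 1660 / 5.12 = 324.2 L

324 L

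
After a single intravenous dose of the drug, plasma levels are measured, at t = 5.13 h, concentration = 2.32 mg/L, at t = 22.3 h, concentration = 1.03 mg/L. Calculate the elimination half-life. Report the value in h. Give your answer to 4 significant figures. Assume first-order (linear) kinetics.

k = ln(C₁/C₂) / (t₂ − t₁) = ln(2.32/1.03) / (22.3 − 5.13)
  = 0.8120 / 17.17 = 0.04729 h⁻¹
t½ = ln2 / k = 0.693147 / 0.04729 = 14.66 h

14.66 h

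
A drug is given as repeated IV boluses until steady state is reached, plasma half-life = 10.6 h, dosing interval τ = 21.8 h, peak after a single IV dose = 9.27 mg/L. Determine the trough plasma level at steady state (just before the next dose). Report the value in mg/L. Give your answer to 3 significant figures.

2.93 mg/L

k = ln2 / t½ = 0.693147 / 10.6 = 0.06539 h⁻¹
e^(−kτ) = e^(−0.06539 × 21.8) = 0.2404
Accumulation ratio R = 1 / (1 − e^(−kτ)) = 1 / (1 − 0.2404) = 1.316
Steady-state trough = C₀ × R × e^(−kτ) = 9.27 × 1.316 × 0.2404 = 2.933 mg/L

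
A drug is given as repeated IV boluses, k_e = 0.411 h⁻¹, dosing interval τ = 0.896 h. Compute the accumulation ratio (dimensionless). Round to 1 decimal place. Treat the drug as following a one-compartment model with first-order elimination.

3.2

e^(−kτ) = e^(−0.4110 × 0.896) = 0.6919
Accumulation ratio R = 1 / (1 − e^(−kτ)) = 1 / (1 − 0.6919) = 3.246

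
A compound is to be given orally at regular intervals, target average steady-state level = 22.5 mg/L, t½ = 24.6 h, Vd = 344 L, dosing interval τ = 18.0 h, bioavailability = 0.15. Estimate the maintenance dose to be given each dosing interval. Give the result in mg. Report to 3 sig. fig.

26200 mg

k = ln2 / t½ = 0.693147 / 24.6 = 0.02818 h⁻¹
CL = k × Vd = 0.02818 × 344 = 9.694 L/h
At steady state, F × (Dose/τ) = Css × CL.
Dose = Css × CL × τ / F = 22.5 × 9.694 × 18.0 / 0.15 = 26170 mg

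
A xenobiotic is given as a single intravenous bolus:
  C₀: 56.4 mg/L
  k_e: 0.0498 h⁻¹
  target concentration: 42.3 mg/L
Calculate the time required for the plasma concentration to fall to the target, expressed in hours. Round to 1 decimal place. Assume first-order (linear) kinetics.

t = ln(C₀ / C) / k = ln(56.40 / 42.3) / 0.04980
  = ln(1.333) / 0.04980 = 0.2874 / 0.04980 = 5.771 h

5.8 h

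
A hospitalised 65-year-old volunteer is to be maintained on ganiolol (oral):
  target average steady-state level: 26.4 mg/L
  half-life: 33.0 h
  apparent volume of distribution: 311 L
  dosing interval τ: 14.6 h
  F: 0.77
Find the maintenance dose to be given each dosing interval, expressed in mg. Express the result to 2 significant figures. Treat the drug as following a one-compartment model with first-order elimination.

3300 mg

k = ln2 / t½ = 0.693147 / 33.0 = 0.02100 h⁻¹
CL = k × Vd = 0.02100 × 311 = 6.531 L/h
At steady state, F × (Dose/τ) = Css × CL.
Dose = Css × CL × τ / F = 26.4 × 6.531 × 14.6 / 0.77 = 3269 mg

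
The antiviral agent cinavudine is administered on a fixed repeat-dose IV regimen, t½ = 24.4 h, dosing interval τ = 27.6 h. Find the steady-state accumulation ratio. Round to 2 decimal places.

k = ln2 / t½ = 0.693147 / 24.4 = 0.02841 h⁻¹
e^(−kτ) = e^(−0.02841 × 27.6) = 0.4565
Accumulation ratio R = 1 / (1 − e^(−kτ)) = 1 / (1 − 0.4565) = 1.840

1.84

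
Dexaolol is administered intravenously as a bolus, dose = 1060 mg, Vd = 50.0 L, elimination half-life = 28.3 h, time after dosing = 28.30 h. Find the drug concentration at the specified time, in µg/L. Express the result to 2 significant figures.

11000 µg/L

C₀ = Dose / Vd = 1060 / 50.0 = 21.20 mg/L
k = ln2 / t½ = 0.693147 / 28.3 = 0.02449 h⁻¹
t / t½ = 28.30 / 28.3 = 1 half-lives
C = C₀ × (1/2)^1 = 21.20 × 0.5000 = 10.60 mg/L
Convert: 10.60 mg/L × 1000 = 10600 µg/L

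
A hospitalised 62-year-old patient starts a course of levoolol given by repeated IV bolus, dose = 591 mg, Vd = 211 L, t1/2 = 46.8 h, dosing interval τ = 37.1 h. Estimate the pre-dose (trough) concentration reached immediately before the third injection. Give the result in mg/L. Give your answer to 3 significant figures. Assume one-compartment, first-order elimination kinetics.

C₀ per dose = Dose / Vd = 591 / 211 = 2.801 mg/L
k = ln2 / t½ = 0.693147 / 46.8 = 0.01481 h⁻¹
Fraction remaining after one interval: r = e^(−kτ) = e^(−0.01481 × 37.1) = 0.5773
Before dose 3, 2 doses have been given (aged 1τ, 2τ).
C_trough = C₀ × (r + r²) = 2.801 × (0.5773 + 0.3333) = 2.551 mg/L

2.55 mg/L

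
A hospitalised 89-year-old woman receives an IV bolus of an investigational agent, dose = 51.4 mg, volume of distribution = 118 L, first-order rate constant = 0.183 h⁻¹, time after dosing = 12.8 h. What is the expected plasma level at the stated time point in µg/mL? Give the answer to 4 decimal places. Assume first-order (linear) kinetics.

C₀ = Dose / Vd = 51.40 / 118 = 0.4356 mg/L
C = C₀ · e^(−k·t) = 0.4356 × e^(−0.1830 × 12.8)
  = 0.4356 × 0.09610 = 0.04186 mg/L
(0.04186 mg/L = 0.04186 µg/mL)

0.0419 µg/mL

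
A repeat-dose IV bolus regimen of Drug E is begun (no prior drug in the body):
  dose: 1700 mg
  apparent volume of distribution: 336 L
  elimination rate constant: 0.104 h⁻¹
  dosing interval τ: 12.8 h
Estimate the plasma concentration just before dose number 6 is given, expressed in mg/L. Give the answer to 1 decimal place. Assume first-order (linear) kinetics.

C₀ per dose = Dose / Vd = 1700 / 336 = 5.060 mg/L
Fraction remaining after one interval: r = e^(−kτ) = e^(−0.1040 × 12.8) = 0.2642
Before dose 6, 5 doses have been given (aged 1τ, 2τ, 3τ, 4τ, 5τ).
C_trough = C₀ × (r + r² + … + r^5) = C₀ × r(1−r^5)/(1−r)
        = 5.060 × 0.2642 × (1 − 0.001287) / (1 − 0.2642) = 1.815 mg/L

1.8 mg/L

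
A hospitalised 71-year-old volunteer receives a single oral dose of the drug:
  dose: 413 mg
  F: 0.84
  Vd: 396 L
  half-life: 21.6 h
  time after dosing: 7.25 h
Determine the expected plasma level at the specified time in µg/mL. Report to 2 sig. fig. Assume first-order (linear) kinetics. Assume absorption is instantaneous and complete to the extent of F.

0.69 µg/mL

Amount reaching circulation = F × Dose = 0.84 × 413.0 = 346.9 mg
C₀ = F·Dose / Vd = 346.9 / 396 = 0.8760 mg/L
k = ln2 / t½ = 0.693147 / 21.6 = 0.03209 h⁻¹
C = C₀ · e^(−k·t) = 0.8760 × e^(−0.03209 × 7.25)
  = 0.8760 × 0.7924 = 0.6941 mg/L
(0.6941 mg/L = 0.6941 µg/mL)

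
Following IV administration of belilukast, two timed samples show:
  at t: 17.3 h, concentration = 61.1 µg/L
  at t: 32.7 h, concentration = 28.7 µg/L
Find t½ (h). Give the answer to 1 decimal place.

k = ln(C₁/C₂) / (t₂ − t₁) = ln(61.1/28.7) / (32.7 − 17.3)
  = 0.7556 / 15.40 = 0.04906 h⁻¹
t½ = ln2 / k = 0.693147 / 0.04906 = 14.13 h

14.1 h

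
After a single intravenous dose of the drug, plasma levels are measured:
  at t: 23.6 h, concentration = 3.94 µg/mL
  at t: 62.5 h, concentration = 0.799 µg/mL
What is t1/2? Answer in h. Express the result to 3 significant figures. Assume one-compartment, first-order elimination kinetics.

k = ln(C₁/C₂) / (t₂ − t₁) = ln(3.94/0.799) / (62.5 − 23.6)
  = 1.596 / 38.90 = 0.04103 h⁻¹
t½ = ln2 / k = 0.693147 / 0.04103 = 16.89 h

16.9 h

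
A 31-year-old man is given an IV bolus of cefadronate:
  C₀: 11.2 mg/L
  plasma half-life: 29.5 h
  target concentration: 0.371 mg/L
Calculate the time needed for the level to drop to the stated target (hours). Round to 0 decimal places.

145 h

k = ln2 / t½ = 0.693147 / 29.5 = 0.02350 h⁻¹
t = ln(C₀ / C) / k = ln(11.20 / 0.371) / 0.02350
  = ln(30.19) / 0.02350 = 3.408 / 0.02350 = 145.0 h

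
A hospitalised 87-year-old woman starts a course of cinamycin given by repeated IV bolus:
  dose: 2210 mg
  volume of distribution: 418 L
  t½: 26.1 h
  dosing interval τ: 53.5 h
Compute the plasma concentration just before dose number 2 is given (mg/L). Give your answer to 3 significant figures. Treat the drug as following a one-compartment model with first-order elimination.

1.28 mg/L

C₀ per dose = Dose / Vd = 2210 / 418 = 5.287 mg/L
k = ln2 / t½ = 0.693147 / 26.1 = 0.02656 h⁻¹
Fraction remaining after one interval: r = e^(−kτ) = e^(−0.02656 × 53.5) = 0.2415
Before dose 2, 1 dose has been given (aged 1τ).
C_trough = C₀ × r = 5.287 × 0.2415 = 1.277 mg/L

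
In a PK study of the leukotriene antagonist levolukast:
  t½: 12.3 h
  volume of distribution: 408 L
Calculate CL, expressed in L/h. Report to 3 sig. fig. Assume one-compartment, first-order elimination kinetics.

k = ln2 / t½ = 0.693147 / 12.3 = 0.05635 h⁻¹
CL = k × Vd = 0.05635 × 408 = 22.99 L/h

23.0 L/h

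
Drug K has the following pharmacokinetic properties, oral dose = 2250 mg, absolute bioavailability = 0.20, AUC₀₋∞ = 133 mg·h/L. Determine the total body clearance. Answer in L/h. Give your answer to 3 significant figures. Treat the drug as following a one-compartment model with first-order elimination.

3.38 L/h

CL = F·Dose / AUC = 0.20 × 2250 / 133 = 3.383 L/h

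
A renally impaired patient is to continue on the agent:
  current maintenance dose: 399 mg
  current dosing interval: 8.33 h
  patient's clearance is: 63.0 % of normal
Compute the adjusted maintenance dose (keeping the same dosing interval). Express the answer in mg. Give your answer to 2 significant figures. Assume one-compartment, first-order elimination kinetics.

To keep the same average steady-state level, dosing rate must scale with clearance.
CL ratio = 63.0 / 100 = 0.6300
New dose (same interval) = 399 × 0.6300 = 251.4 mg

250 mg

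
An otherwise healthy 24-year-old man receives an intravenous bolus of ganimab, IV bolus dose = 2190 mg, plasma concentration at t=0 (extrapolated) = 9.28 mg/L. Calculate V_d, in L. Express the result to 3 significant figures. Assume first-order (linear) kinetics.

236 L

Vd = Dose / C₀ = 2190 / 9.28 = 236.0 L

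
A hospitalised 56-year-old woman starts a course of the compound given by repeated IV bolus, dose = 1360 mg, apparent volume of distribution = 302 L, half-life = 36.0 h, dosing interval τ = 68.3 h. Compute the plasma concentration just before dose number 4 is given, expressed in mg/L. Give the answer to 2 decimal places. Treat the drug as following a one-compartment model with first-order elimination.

C₀ per dose = Dose / Vd = 1360 / 302 = 4.503 mg/L
k = ln2 / t½ = 0.693147 / 36.0 = 0.01925 h⁻¹
Fraction remaining after one interval: r = e^(−kτ) = e^(−0.01925 × 68.3) = 0.2685
Before dose 4, 3 doses have been given (aged 1τ, 2τ, 3τ).
C_trough = C₀ × (r + r² + … + r^3) = C₀ × r(1−r^3)/(1−r)
        = 4.503 × 0.2685 × (1 − 0.01936) / (1 − 0.2685) = 1.621 mg/L

1.62 mg/L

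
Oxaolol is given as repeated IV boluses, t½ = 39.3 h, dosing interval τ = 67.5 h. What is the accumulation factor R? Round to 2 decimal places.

k = ln2 / t½ = 0.693147 / 39.3 = 0.01764 h⁻¹
e^(−kτ) = e^(−0.01764 × 67.5) = 0.3040
Accumulation ratio R = 1 / (1 − e^(−kτ)) = 1 / (1 − 0.3040) = 1.437

1.44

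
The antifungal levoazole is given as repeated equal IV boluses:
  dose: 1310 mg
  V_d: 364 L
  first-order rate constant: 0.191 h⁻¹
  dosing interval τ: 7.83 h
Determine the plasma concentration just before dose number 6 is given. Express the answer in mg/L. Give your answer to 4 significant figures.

1.039 mg/L

C₀ per dose = Dose / Vd = 1310 / 364 = 3.599 mg/L
Fraction remaining after one interval: r = e^(−kτ) = e^(−0.1910 × 7.83) = 0.2241
Before dose 6, 5 doses have been given (aged 1τ, 2τ, 3τ, 4τ, 5τ).
C_trough = C₀ × (r + r² + … + r^5) = C₀ × r(1−r^5)/(1−r)
        = 3.599 × 0.2241 × (1 − 0.0005652) / (1 − 0.2241) = 1.039 mg/L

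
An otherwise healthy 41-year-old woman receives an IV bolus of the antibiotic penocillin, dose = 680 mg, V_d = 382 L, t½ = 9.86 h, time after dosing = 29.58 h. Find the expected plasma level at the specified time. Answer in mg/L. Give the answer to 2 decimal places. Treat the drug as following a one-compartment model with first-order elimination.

C₀ = Dose / Vd = 680.0 / 382 = 1.780 mg/L
k = ln2 / t½ = 0.693147 / 9.86 = 0.07030 h⁻¹
t / t½ = 29.58 / 9.86 = 3 half-lives
C = C₀ × (1/2)^3 = 1.780 × 0.1250 = 0.2225 mg/L

0.22 mg/L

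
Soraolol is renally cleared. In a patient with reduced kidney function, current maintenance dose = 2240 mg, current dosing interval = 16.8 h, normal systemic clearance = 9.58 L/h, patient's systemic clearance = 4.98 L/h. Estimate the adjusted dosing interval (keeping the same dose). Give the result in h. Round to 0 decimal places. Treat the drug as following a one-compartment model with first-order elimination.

To keep the same average steady-state level, dosing rate must scale with clearance.
CL ratio = 4.98 / 9.58 = 0.5198
New interval (same dose) = 16.8 / 0.5198 = 32.32 h

32 h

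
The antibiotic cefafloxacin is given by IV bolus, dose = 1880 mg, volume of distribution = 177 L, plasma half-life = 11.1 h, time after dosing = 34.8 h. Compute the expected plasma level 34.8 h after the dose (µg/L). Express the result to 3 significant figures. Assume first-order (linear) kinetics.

C₀ = Dose / Vd = 1880 / 177 = 10.62 mg/L
k = ln2 / t½ = 0.693147 / 11.1 = 0.06245 h⁻¹
C = C₀ · e^(−k·t) = 10.62 × e^(−0.06245 × 34.8)
  = 10.62 × 0.1138 = 1.209 mg/L
Convert: 1.209 mg/L × 1000 = 1209 µg/L

1210 µg/L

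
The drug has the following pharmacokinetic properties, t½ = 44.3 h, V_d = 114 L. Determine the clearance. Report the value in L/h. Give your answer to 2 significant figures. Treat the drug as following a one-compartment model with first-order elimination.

k = ln2 / t½ = 0.693147 / 44.3 = 0.01565 h⁻¹
CL = k × Vd = 0.01565 × 114 = 1.784 L/h

1.8 L/h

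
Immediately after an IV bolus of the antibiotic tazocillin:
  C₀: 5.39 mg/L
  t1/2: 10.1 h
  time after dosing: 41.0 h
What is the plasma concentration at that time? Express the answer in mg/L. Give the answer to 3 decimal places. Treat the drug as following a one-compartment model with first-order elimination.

k = ln2 / t½ = 0.693147 / 10.1 = 0.06863 h⁻¹
C = C₀ · e^(−k·t) = 5.390 × e^(−0.06863 × 41.0)
  = 5.390 × 0.05997 = 0.3232 mg/L

0.323 mg/L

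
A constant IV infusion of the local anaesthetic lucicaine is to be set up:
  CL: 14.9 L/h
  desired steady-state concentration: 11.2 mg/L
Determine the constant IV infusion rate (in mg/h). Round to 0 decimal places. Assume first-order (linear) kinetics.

167 mg/h

At steady state, infusion rate R₀ = Css × CL = 11.2 × 14.90 = 166.9 mg/h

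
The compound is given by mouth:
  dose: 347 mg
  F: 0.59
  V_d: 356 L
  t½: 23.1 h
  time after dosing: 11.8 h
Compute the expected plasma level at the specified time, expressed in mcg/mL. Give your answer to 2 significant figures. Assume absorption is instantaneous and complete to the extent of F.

0.40 mcg/mL

Amount reaching circulation = F × Dose = 0.59 × 347.0 = 204.7 mg
C₀ = F·Dose / Vd = 204.7 / 356 = 0.5750 mg/L
k = ln2 / t½ = 0.693147 / 23.1 = 0.03001 h⁻¹
C = C₀ · e^(−k·t) = 0.5750 × e^(−0.03001 × 11.8)
  = 0.5750 × 0.7018 = 0.4035 mg/L
(0.4035 mg/L = 0.4035 mcg/mL)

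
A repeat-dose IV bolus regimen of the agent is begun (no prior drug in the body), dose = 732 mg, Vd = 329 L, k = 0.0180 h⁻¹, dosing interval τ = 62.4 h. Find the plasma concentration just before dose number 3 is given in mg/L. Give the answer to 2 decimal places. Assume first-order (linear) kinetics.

C₀ per dose = Dose / Vd = 732 / 329 = 2.225 mg/L
Fraction remaining after one interval: r = e^(−kτ) = e^(−0.01800 × 62.4) = 0.3252
Before dose 3, 2 doses have been given (aged 1τ, 2τ).
C_trough = C₀ × (r + r²) = 2.225 × (0.3252 + 0.1058) = 0.9590 mg/L

0.96 mg/L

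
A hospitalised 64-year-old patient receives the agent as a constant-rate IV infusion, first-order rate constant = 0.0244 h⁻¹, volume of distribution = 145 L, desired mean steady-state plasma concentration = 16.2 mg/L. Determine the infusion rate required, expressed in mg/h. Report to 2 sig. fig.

CL = k × Vd = 0.02440 × 145 = 3.538 L/h
At steady state, infusion rate R₀ = Css × CL = 16.2 × 3.538 = 57.32 mg/h

57 mg/h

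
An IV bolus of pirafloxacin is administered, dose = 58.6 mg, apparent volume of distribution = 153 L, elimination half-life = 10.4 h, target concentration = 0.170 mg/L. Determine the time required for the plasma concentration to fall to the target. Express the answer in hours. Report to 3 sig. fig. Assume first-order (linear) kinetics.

C₀ = Dose / Vd = 58.60 / 153 = 0.3830 mg/L
k = ln2 / t½ = 0.693147 / 10.4 = 0.06665 h⁻¹
t = ln(C₀ / C) / k = ln(0.3830 / 0.170) / 0.06665
  = ln(2.253) / 0.06665 = 0.8123 / 0.06665 = 12.19 h

12.2 h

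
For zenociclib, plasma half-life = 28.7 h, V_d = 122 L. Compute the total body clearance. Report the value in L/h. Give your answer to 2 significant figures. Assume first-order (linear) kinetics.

k = ln2 / t½ = 0.693147 / 28.7 = 0.02415 h⁻¹
CL = k × Vd = 0.02415 × 122 = 2.946 L/h

2.9 L/h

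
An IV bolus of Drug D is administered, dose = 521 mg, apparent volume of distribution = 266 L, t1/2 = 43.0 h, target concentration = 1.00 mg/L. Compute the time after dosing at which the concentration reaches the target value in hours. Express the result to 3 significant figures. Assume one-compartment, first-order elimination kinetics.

C₀ = Dose / Vd = 521.0 / 266 = 1.959 mg/L
k = ln2 / t½ = 0.693147 / 43.0 = 0.01612 h⁻¹
t = ln(C₀ / C) / k = ln(1.959 / 1.00) / 0.01612
  = ln(1.959) / 0.01612 = 0.6724 / 0.01612 = 41.71 h

41.7 h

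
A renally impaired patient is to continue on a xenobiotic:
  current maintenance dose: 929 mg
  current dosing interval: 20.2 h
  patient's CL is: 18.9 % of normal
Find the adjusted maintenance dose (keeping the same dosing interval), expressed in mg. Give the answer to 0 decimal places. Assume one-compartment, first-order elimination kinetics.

To keep the same average steady-state level, dosing rate must scale with clearance.
CL ratio = 18.9 / 100 = 0.1890
New dose (same interval) = 929 × 0.1890 = 175.6 mg

176 mg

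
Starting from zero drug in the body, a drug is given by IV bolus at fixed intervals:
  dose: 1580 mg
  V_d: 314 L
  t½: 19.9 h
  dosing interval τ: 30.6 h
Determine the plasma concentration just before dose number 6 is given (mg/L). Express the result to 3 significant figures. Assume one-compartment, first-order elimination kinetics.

2.63 mg/L

C₀ per dose = Dose / Vd = 1580 / 314 = 5.032 mg/L
k = ln2 / t½ = 0.693147 / 19.9 = 0.03483 h⁻¹
Fraction remaining after one interval: r = e^(−kτ) = e^(−0.03483 × 30.6) = 0.3445
Before dose 6, 5 doses have been given (aged 1τ, 2τ, 3τ, 4τ, 5τ).
C_trough = C₀ × (r + r² + … + r^5) = C₀ × r(1−r^5)/(1−r)
        = 5.032 × 0.3445 × (1 − 0.004852) / (1 − 0.3445) = 2.632 mg/L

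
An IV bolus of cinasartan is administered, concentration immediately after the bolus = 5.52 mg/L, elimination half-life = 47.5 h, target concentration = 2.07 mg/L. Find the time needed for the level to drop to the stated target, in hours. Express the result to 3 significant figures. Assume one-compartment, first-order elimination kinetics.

67.2 h

k = ln2 / t½ = 0.693147 / 47.5 = 0.01459 h⁻¹
t = ln(C₀ / C) / k = ln(5.520 / 2.07) / 0.01459
  = ln(2.667) / 0.01459 = 0.9810 / 0.01459 = 67.24 h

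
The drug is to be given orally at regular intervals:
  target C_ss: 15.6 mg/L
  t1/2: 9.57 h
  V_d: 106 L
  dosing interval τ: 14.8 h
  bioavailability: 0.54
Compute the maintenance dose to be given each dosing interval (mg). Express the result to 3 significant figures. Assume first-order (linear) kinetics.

3280 mg

k = ln2 / t½ = 0.693147 / 9.57 = 0.07243 h⁻¹
CL = k × Vd = 0.07243 × 106 = 7.678 L/h
At steady state, F × (Dose/τ) = Css × CL.
Dose = Css × CL × τ / F = 15.6 × 7.678 × 14.8 / 0.54 = 3283 mg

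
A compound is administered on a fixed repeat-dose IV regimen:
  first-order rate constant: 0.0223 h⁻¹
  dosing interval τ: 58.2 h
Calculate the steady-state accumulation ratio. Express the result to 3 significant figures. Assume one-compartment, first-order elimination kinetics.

1.38

e^(−kτ) = e^(−0.02230 × 58.2) = 0.2731
Accumulation ratio R = 1 / (1 − e^(−kτ)) = 1 / (1 − 0.2731) = 1.376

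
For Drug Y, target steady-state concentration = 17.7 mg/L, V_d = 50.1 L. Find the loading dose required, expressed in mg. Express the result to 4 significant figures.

LD = Css × Vd = 17.7 × 50.1 = 886.8 mg

886.8 mg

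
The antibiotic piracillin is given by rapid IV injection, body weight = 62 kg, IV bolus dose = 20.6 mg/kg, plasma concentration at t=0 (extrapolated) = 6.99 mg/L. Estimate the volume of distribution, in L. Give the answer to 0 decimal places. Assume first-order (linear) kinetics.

183 L

Dose = 20.6 × 62 = 1277 mg
Vd = Dose / C₀ = 1277 / 6.99 = 182.7 L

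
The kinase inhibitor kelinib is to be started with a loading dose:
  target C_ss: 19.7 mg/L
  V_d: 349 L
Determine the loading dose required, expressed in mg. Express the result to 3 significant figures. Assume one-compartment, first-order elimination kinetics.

6880 mg

LD = Css × Vd = 19.7 × 349 = 6875 mg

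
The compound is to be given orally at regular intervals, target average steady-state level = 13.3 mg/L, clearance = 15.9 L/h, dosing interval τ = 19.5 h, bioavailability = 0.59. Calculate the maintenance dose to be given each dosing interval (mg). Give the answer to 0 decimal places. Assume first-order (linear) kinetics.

At steady state, F × (Dose/τ) = Css × CL.
Dose = Css × CL × τ / F = 13.3 × 15.90 × 19.5 / 0.59 = 6989 mg

6989 mg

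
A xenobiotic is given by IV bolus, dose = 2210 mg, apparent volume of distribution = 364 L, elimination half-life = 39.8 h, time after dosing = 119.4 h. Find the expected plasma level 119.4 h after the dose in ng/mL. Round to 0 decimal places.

759 ng/mL

C₀ = Dose / Vd = 2210 / 364 = 6.071 mg/L
k = ln2 / t½ = 0.693147 / 39.8 = 0.01742 h⁻¹
t / t½ = 119.4 / 39.8 = 3 half-lives
C = C₀ × (1/2)^3 = 6.071 × 0.1250 = 0.7589 mg/L
Convert: 0.7589 mg/L × 1000 = 758.9 ng/mL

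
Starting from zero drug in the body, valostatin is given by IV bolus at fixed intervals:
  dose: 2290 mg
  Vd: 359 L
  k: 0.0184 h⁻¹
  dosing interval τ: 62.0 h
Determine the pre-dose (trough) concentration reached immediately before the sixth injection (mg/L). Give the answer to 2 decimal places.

C₀ per dose = Dose / Vd = 2290 / 359 = 6.379 mg/L
Fraction remaining after one interval: r = e^(−kτ) = e^(−0.01840 × 62.0) = 0.3196
Before dose 6, 5 doses have been given (aged 1τ, 2τ, 3τ, 4τ, 5τ).
C_trough = C₀ × (r + r² + … + r^5) = C₀ × r(1−r^5)/(1−r)
        = 6.379 × 0.3196 × (1 − 0.003335) / (1 − 0.3196) = 2.986 mg/L

2.99 mg/L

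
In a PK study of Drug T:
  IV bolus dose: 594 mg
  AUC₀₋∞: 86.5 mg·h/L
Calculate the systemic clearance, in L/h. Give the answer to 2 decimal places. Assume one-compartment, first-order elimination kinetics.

CL = Dose / AUC = 594 / 86.5 = 6.867 L/h

6.87 L/h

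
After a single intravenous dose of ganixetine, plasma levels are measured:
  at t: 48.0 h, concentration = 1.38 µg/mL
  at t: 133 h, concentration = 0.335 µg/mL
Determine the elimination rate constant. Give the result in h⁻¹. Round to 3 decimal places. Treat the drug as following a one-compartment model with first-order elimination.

0.017 h⁻¹

k = ln(C₁/C₂) / (t₂ − t₁) = ln(1.38/0.335) / (133 − 48.0)
  = 1.416 / 85.00 = 0.01666 h⁻¹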